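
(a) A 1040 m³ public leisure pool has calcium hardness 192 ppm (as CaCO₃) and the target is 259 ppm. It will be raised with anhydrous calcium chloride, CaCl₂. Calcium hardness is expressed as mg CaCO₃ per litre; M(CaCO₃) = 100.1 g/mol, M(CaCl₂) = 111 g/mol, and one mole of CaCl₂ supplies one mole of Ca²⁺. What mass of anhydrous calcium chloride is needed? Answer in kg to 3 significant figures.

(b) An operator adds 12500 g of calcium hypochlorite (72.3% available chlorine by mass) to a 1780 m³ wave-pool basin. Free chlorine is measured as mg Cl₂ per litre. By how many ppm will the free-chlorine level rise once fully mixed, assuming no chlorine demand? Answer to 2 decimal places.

(a) 77.3 kg; (b) 5.08 ppm

(a) Volume: 1040 m³ = 1,040,000 L.
(a) Hardness to add: (259 − 192) = 67 mg/L as CaCO₃ × 1,040,000 L = 69,680 g as CaCO₃.
(a) Moles of Ca²⁺ (1 mol Ca²⁺ ≡ 1 mol CaCO₃): 69,680 / 100.1 g/mol = 696.1 mol.
(a) Mass of CaCl₂: 696.1 × 111 = 77,270 g.

(b) Volume: 1780 m³ = 1,780,000 L.
(b) Available chlorine delivered: 12,500 g × 0.723 = 9038 g as Cl₂.
(b) Concentration rise: 9038 g / 1,780,000 L = 5.077 mg/L = 5.08 ppm.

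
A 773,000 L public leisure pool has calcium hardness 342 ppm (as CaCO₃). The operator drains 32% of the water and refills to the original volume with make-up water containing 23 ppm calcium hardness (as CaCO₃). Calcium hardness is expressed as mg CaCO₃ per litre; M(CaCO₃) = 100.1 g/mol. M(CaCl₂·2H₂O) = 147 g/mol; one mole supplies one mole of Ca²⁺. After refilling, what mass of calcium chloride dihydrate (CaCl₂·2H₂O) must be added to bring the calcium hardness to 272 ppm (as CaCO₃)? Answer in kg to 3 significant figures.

36.4 kg

After draining 32% and refilling: 342 × 0.68 + 23 × 0.32 = 239.92 ppm.
Deficit to target: 272 − 239.92 = 32.08 mg/L.
As CaCO₃: 32.08 mg/L × 773,000 L = 24,800 g; ÷ 100.1 = 247.7 mol Ca²⁺.
Mass: 247.7 × 147 = 36,420 g.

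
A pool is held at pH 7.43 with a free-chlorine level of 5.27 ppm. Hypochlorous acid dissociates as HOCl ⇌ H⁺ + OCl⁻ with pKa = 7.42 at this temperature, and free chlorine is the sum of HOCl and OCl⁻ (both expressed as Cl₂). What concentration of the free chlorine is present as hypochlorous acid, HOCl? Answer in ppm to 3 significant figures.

2.60 ppm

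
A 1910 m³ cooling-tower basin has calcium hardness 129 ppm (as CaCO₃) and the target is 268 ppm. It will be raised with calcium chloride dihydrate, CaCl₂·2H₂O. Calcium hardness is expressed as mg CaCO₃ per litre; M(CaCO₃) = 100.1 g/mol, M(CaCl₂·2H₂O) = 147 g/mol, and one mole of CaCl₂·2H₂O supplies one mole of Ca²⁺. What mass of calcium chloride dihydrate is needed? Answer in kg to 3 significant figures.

390 kg

Volume: 1910 m³ = 1,910,000 L.
Hardness to add: (268 − 129) = 139 mg/L as CaCO₃ × 1,910,000 L = 265,500 g as CaCO₃.
Moles of Ca²⁺ (1 mol Ca²⁺ ≡ 1 mol CaCO₃): 265,500 / 100.1 g/mol = 2652 mol.
Mass of CaCl₂·2H₂O: 2652 × 147 = 389,900 g.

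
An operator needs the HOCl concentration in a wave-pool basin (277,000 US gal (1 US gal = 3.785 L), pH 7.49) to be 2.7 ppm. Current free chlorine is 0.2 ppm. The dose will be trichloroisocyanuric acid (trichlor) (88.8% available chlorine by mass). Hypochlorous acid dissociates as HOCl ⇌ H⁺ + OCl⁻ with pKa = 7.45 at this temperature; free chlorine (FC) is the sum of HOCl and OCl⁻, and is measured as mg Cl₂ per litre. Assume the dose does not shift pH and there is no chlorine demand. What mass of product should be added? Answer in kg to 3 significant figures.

6.45 kg

Volume: 277,000 US gal × 3.785 L/gal = 1,048,445 L.
[OCl⁻]/[HOCl] = 10^(pH − pKa) = 10^(7.49 − 7.45) = 1.096; fraction as HOCl = 1/(1 + 1.096) = 0.477.
Free chlorine required for 2.7 ppm HOCl: 2.7 / 0.477 = 5.66 ppm.
FC to add: 5.66 − 0.2 = 5.46 mg/L as Cl₂.
Cl₂ equivalent: 5.46 mg/L × 1,048,445 L = 5725 g.
Product at 88.8% available Cl: 5725 / 0.888 = 6447 g.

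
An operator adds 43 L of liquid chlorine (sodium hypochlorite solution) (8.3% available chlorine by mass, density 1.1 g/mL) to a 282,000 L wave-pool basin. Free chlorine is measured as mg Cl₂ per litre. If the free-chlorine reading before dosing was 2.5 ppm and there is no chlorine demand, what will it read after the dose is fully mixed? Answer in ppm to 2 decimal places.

Mass of solution: 43 L × 1000 mL/L × 1.1 g/mL = 47,300 g.
Available chlorine delivered: 47,300 g × 0.083 = 3926 g as Cl₂.
Concentration rise: 3926 g / 282,000 L = 13.92 mg/L = 13.92 ppm.
Final FC: 2.5 + 13.92 = 16.42 ppm.

16.42 ppm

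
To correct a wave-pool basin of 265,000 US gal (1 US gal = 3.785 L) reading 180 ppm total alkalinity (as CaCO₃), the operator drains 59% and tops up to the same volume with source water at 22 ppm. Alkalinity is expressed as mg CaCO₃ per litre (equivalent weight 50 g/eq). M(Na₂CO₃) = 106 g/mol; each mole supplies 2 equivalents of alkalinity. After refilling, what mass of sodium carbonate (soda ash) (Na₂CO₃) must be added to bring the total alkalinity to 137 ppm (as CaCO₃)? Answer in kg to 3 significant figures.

Volume: 265,000 US gal × 3.785 L/gal = 1,003,025 L.
After draining 59% and refilling: 180 × 0.41 + 22 × 0.59 = 86.78 ppm.
Deficit to target: 137 − 86.78 = 50.22 mg/L.
As CaCO₃: 50.22 mg/L × 1,003,025 L = 50,370 g; ÷ 50 g/eq ÷ 2 = 503.7 mol Na₂CO₃.
Mass: 503.7 × 106 = 53,390 g.

53.4 kg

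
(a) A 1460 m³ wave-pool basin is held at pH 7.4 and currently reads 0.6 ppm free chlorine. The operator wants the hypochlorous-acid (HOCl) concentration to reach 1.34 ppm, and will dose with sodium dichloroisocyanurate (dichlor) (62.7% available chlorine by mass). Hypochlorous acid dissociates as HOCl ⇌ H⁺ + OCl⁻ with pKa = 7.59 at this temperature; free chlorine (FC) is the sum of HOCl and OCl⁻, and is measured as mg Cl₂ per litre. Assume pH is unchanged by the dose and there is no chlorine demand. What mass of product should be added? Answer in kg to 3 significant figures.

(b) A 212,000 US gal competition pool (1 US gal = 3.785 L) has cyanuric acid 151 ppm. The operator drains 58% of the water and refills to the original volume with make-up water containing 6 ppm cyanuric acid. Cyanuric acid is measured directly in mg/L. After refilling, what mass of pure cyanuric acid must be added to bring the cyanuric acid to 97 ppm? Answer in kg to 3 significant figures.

(a) 3.74 kg; (b) 24.2 kg

(a) Volume: 1460 m³ = 1,460,000 L.
(a) [OCl⁻]/[HOCl] = 10^(pH − pKa) = 10^(7.4 − 7.59) = 0.6457; fraction as HOCl = 1/(1 + 0.6457) = 0.6077.
(a) Free chlorine required for 1.34 ppm HOCl: 1.34 / 0.6077 = 2.205 ppm.
(a) FC to add: 2.205 − 0.6 = 1.605 mg/L as Cl₂.
(a) Cl₂ equivalent: 1.605 mg/L × 1,460,000 L = 2344 g.
(a) Product at 62.7% available Cl: 2344 / 0.627 = 3738 g.

(b) Volume: 212,000 US gal × 3.785 L/gal = 802,420 L.
(b) After draining 58% and refilling: 151 × 0.42 + 6 × 0.58 = 66.9 ppm.
(b) Deficit to target: 97 − 66.9 = 30.1 mg/L.
(b) Mass: 30.1 mg/L × 802,420 L = 24,150 g cyanuric acid.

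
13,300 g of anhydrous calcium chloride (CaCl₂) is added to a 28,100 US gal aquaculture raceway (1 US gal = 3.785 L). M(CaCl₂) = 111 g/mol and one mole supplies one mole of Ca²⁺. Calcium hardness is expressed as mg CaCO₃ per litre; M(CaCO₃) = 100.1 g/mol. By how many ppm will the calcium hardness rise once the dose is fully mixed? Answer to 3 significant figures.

Volume: 28,100 US gal × 3.785 L/gal = 106,358 L.
Moles of Ca²⁺: 13,300 g ÷ 111 g/mol = 119.8 mol.
As CaCO₃: 119.8 mol × 100.1 g/mol = 11,990 g.
Rise: 11,990 g / 106,358 L × 1000 = 112.8 mg/L.

113 ppm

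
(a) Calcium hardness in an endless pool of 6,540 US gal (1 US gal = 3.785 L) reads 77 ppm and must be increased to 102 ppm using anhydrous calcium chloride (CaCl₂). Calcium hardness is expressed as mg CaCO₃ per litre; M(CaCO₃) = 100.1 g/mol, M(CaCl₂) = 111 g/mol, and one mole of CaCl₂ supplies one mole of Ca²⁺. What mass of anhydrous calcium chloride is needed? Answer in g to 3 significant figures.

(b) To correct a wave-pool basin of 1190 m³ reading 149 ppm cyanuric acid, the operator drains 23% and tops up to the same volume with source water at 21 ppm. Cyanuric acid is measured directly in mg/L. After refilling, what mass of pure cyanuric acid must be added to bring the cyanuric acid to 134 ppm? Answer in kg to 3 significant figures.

(a) Volume: 6,540 US gal × 3.785 L/gal = 24,754 L.
(a) Hardness to add: (102 − 77) = 25 mg/L as CaCO₃ × 24,754 L = 618.8 g as CaCO₃.
(a) Moles of Ca²⁺ (1 mol Ca²⁺ ≡ 1 mol CaCO₃): 618.8 / 100.1 g/mol = 6.182 mol.
(a) Mass of CaCl₂: 6.182 × 111 = 686.2 g.

(b) Volume: 1190 m³ = 1,190,000 L.
(b) After draining 23% and refilling: 149 × 0.77 + 21 × 0.23 = 119.56 ppm.
(b) Deficit to target: 134 − 119.56 = 14.44 mg/L.
(b) Mass: 14.44 mg/L × 1,190,000 L = 17,180 g cyanuric acid.

(a) 686 g; (b) 17.2 kg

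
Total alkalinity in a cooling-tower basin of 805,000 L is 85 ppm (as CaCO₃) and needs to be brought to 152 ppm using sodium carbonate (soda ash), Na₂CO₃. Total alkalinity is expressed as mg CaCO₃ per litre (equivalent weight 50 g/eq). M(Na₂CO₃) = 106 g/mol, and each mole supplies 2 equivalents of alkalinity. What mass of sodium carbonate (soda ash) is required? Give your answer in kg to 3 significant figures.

Alkalinity to add: (152 − 85) = 67 mg/L as CaCO₃ × 805,000 L = 53,940 g as CaCO₃.
Equivalents: 53,940 g ÷ 50 g/eq = 1079 eq.
Each mole of Na₂CO₃ supplies 2 eq, so 1079 / 2 = 539.4 mol.
Mass: 539.4 mol × 106 g/mol = 57,170 g.

57.2 kg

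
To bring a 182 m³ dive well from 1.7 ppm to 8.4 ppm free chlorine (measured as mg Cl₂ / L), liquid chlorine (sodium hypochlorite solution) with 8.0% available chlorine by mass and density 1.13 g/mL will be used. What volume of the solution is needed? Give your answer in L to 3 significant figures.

Volume: 182 m³ = 182,000 L.
Chlorine deficit: 8.4 − 1.7 = 6.7 ppm = 6.7 mg/L as Cl₂.
Cl₂ equivalent needed: 6.7 mg/L × 182,000 L = 1,219,000 mg = 1219 g.
Product at 8.0% available chlorine: 1219 / 0.08 = 15,240 g.
Volume at density 1.13 g/mL: 15,240 g ÷ 1.13 g/mL = 13,490 mL.

13.5 L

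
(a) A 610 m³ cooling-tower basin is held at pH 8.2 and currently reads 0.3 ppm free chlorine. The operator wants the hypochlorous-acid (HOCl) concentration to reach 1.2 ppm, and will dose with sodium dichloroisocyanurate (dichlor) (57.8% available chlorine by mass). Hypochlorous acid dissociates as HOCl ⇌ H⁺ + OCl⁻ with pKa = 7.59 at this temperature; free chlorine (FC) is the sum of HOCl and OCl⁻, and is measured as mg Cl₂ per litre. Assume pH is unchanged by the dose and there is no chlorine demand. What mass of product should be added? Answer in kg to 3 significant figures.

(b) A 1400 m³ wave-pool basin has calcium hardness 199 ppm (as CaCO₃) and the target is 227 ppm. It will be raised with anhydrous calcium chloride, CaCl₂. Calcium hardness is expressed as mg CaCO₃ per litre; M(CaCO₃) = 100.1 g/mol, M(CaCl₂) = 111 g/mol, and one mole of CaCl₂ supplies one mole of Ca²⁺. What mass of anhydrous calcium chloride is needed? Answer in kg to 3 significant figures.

(a) Volume: 610 m³ = 610,000 L.
(a) [OCl⁻]/[HOCl] = 10^(pH − pKa) = 10^(8.2 − 7.59) = 4.074; fraction as HOCl = 1/(1 + 4.074) = 0.1971.
(a) Free chlorine required for 1.2 ppm HOCl: 1.2 / 0.1971 = 6.089 ppm.
(a) FC to add: 6.089 − 0.3 = 5.789 mg/L as Cl₂.
(a) Cl₂ equivalent: 5.789 mg/L × 610,000 L = 3531 g.
(a) Product at 57.8% available Cl: 3531 / 0.578 = 6109 g.

(b) Volume: 1400 m³ = 1,400,000 L.
(b) Hardness to add: (227 − 199) = 28 mg/L as CaCO₃ × 1,400,000 L = 39,200 g as CaCO₃.
(b) Moles of Ca²⁺ (1 mol Ca²⁺ ≡ 1 mol CaCO₃): 39,200 / 100.1 g/mol = 391.6 mol.
(b) Mass of CaCl₂: 391.6 × 111 = 43,470 g.

(a) 6.11 kg; (b) 43.5 kg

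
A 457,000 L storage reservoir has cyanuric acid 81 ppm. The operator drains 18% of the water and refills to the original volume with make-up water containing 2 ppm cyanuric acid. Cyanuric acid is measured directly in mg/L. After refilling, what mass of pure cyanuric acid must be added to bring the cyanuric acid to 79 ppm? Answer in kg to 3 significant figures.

After draining 18% and refilling: 81 × 0.82 + 2 × 0.18 = 66.78 ppm.
Deficit to target: 79 − 66.78 = 12.22 mg/L.
Mass: 12.22 mg/L × 457,000 L = 5585 g cyanuric acid.

5.58 kg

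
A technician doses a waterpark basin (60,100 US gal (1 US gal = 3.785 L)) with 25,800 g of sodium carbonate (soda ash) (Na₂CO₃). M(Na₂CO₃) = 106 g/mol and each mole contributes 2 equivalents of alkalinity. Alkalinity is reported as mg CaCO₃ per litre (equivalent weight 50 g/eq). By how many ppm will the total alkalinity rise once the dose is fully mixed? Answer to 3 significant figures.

Volume: 60,100 US gal × 3.785 L/gal = 227,478 L.
Moles of Na₂CO₃: 25,800 g ÷ 106 g/mol = 243.4 mol → 486.8 eq of alkalinity.
As CaCO₃: 486.8 eq × 50 g/eq = 24,340 g.
Rise: 24,340 g / 227,478 L × 1000 = 107 mg/L.

107 ppm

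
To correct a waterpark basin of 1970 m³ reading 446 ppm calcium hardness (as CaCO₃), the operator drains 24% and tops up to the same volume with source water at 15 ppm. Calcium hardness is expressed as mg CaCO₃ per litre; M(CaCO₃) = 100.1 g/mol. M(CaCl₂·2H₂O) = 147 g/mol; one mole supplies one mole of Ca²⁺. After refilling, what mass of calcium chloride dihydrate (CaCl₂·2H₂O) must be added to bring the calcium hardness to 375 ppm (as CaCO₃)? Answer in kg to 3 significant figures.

93.8 kg

Volume: 1970 m³ = 1,970,000 L.
After draining 24% and refilling: 446 × 0.76 + 15 × 0.24 = 342.56 ppm.
Deficit to target: 375 − 342.56 = 32.44 mg/L.
As CaCO₃: 32.44 mg/L × 1,970,000 L = 63,910 g; ÷ 100.1 = 638.4 mol Ca²⁺.
Mass: 638.4 × 147 = 93,850 g.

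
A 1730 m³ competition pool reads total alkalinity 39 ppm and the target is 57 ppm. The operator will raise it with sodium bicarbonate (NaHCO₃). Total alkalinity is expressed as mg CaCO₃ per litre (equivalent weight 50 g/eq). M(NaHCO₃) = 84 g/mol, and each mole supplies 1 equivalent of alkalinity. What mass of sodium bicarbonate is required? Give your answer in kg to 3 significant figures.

52.3 kg

Volume: 1730 m³ = 1,730,000 L.
Alkalinity to add: (57 − 39) = 18 mg/L as CaCO₃ × 1,730,000 L = 31,140 g as CaCO₃.
Equivalents: 31,140 g ÷ 50 g/eq = 622.8 eq.
NaHCO₃ supplies 1 eq per mole → 622.8 mol.
Mass: 622.8 mol × 84 g/mol = 52,320 g.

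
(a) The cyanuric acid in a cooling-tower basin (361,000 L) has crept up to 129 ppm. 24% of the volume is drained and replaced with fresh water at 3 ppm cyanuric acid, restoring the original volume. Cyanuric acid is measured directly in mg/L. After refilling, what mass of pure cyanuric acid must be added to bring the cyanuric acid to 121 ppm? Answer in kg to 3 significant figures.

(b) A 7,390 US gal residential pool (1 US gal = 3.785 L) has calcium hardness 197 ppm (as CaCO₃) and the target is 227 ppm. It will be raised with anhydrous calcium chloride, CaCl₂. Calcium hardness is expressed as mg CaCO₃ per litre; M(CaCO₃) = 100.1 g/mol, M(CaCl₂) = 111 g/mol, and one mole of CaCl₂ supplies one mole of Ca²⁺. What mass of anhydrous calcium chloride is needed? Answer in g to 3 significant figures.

(a) After draining 24% and refilling: 129 × 0.76 + 3 × 0.24 = 98.76 ppm.
(a) Deficit to target: 121 − 98.76 = 22.24 mg/L.
(a) Mass: 22.24 mg/L × 361,000 L = 8029 g cyanuric acid.

(b) Volume: 7,390 US gal × 3.785 L/gal = 27,971 L.
(b) Hardness to add: (227 − 197) = 30 mg/L as CaCO₃ × 27,971 L = 839.1 g as CaCO₃.
(b) Moles of Ca²⁺ (1 mol Ca²⁺ ≡ 1 mol CaCO₃): 839.1 / 100.1 g/mol = 8.383 mol.
(b) Mass of CaCl₂: 8.383 × 111 = 930.5 g.

(a) 8.03 kg; (b) 931 g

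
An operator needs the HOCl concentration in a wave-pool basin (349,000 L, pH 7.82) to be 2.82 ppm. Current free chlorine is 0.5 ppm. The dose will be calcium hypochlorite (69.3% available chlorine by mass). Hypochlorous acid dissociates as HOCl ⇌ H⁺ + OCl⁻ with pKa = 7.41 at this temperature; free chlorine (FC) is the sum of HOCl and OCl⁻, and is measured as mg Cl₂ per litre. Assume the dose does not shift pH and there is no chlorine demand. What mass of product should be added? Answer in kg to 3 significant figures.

[OCl⁻]/[HOCl] = 10^(pH − pKa) = 10^(7.82 − 7.41) = 2.57; fraction as HOCl = 1/(1 + 2.57) = 0.2801.
Free chlorine required for 2.82 ppm HOCl: 2.82 / 0.2801 = 10.07 ppm.
FC to add: 10.07 − 0.5 = 9.569 mg/L as Cl₂.
Cl₂ equivalent: 9.569 mg/L × 349,000 L = 3339 g.
Product at 69.3% available Cl: 3339 / 0.693 = 4819 g.

4.82 kg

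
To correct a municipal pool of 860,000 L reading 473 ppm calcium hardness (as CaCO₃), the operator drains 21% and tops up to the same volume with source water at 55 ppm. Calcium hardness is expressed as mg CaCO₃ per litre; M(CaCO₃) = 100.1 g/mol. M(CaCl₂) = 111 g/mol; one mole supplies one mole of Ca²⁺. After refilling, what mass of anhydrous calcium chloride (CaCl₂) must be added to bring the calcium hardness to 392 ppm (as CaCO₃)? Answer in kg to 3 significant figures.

After draining 21% and refilling: 473 × 0.79 + 55 × 0.21 = 385.22 ppm.
Deficit to target: 392 − 385.22 = 6.78 mg/L.
As CaCO₃: 6.78 mg/L × 860,000 L = 5831 g; ÷ 100.1 = 58.25 mol Ca²⁺.
Mass: 58.25 × 111 = 6466 g.

6.47 kg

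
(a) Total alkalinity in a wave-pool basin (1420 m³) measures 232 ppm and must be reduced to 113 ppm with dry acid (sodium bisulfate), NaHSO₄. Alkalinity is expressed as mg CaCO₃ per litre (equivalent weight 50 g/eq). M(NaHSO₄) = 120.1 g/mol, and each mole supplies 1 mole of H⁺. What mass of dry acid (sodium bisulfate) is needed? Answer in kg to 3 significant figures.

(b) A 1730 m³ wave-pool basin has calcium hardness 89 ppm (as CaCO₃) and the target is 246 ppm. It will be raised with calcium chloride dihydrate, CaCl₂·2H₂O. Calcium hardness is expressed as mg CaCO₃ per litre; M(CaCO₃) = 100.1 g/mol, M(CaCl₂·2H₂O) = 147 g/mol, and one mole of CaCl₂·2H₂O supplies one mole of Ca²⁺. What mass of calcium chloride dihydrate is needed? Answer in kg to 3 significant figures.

(a) Volume: 1420 m³ = 1,420,000 L.
(a) Alkalinity to neutralize: (232 − 113) = 119 mg/L as CaCO₃ × 1,420,000 L = 169,000 g as CaCO₃.
(a) Equivalents of H⁺ required: 169,000 ÷ 50 g/eq = 3380 eq = 3380 mol NaHSO₄.
(a) Mass of NaHSO₄: 3380 × 120.1 = 405,900 g.

(b) Volume: 1730 m³ = 1,730,000 L.
(b) Hardness to add: (246 − 89) = 157 mg/L as CaCO₃ × 1,730,000 L = 271,600 g as CaCO₃.
(b) Moles of Ca²⁺ (1 mol Ca²⁺ ≡ 1 mol CaCO₃): 271,600 / 100.1 g/mol = 2713 mol.
(b) Mass of CaCl₂·2H₂O: 2713 × 147 = 398,900 g.

(a) 406 kg; (b) 399 kg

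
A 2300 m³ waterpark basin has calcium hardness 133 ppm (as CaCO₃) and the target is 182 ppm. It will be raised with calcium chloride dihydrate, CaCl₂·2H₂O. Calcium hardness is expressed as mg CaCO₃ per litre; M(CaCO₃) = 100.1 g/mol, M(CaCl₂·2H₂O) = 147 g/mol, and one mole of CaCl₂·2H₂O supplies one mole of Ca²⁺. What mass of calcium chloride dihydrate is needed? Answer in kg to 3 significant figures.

Volume: 2300 m³ = 2,300,000 L.
Hardness to add: (182 − 133) = 49 mg/L as CaCO₃ × 2,300,000 L = 112,700 g as CaCO₃.
Moles of Ca²⁺ (1 mol Ca²⁺ ≡ 1 mol CaCO₃): 112,700 / 100.1 g/mol = 1126 mol.
Mass of CaCl₂·2H₂O: 1126 × 147 = 165,500 g.

166 kg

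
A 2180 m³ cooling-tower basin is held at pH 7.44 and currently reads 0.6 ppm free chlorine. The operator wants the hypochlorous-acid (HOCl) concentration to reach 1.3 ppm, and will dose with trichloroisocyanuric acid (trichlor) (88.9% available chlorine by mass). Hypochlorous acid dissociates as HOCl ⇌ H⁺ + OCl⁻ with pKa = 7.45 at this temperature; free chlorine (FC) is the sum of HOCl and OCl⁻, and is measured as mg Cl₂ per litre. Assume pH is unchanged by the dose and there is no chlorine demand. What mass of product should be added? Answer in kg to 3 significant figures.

Volume: 2180 m³ = 2,180,000 L.
[OCl⁻]/[HOCl] = 10^(pH − pKa) = 10^(7.44 − 7.45) = 0.9772; fraction as HOCl = 1/(1 + 0.9772) = 0.5058.
Free chlorine required for 1.3 ppm HOCl: 1.3 / 0.5058 = 2.57 ppm.
FC to add: 2.57 − 0.6 = 1.97 mg/L as Cl₂.
Cl₂ equivalent: 1.97 mg/L × 2,180,000 L = 4295 g.
Product at 88.9% available Cl: 4295 / 0.889 = 4832 g.

4.83 kg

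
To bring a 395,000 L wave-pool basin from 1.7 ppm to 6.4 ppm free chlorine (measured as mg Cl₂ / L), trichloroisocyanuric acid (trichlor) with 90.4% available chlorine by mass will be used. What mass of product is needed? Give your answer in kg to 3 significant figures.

Chlorine deficit: 6.4 − 1.7 = 4.7 ppm = 4.7 mg/L as Cl₂.
Cl₂ equivalent needed: 4.7 mg/L × 395,000 L = 1,856,000 mg = 1856 g.
Product at 90.4% available chlorine: 1856 / 0.904 = 2054 g.

2.05 kg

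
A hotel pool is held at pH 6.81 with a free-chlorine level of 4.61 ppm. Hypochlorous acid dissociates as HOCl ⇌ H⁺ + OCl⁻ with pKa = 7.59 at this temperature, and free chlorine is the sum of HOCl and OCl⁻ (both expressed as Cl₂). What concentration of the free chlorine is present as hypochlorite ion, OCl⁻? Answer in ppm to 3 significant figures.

0.656 ppm

[OCl⁻]/[HOCl] = 10^(pH − pKa) = 10^(6.81 − 7.59) = 10^-0.78 = 0.166.
Fraction as HOCl = 1 / (1 + 0.166) = 0.8577.
OCl⁻ = (1 − 0.8577) × 4.61 ppm = 0.6562 ppm.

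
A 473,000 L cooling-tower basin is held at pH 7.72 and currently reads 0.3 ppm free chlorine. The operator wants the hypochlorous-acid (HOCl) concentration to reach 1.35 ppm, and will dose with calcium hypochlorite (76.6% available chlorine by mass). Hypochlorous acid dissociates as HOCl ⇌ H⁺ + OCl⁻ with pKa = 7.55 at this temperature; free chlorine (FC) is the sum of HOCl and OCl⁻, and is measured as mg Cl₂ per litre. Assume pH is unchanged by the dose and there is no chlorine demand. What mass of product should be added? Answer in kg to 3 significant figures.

1.88 kg

[OCl⁻]/[HOCl] = 10^(pH − pKa) = 10^(7.72 − 7.55) = 1.479; fraction as HOCl = 1/(1 + 1.479) = 0.4034.
Free chlorine required for 1.35 ppm HOCl: 1.35 / 0.4034 = 3.347 ppm.
FC to add: 3.347 − 0.3 = 3.047 mg/L as Cl₂.
Cl₂ equivalent: 3.047 mg/L × 473,000 L = 1441 g.
Product at 76.6% available Cl: 1441 / 0.766 = 1881 g.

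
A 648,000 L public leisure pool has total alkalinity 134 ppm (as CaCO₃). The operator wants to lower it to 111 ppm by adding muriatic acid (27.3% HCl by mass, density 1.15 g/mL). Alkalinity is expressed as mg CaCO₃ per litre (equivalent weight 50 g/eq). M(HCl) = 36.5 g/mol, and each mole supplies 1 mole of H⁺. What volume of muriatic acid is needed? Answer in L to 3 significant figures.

34.7 L

Alkalinity to neutralize: (134 − 111) = 23 mg/L as CaCO₃ × 648,000 L = 14,900 g as CaCO₃.
Equivalents of H⁺ required: 14,900 ÷ 50 g/eq = 298.1 eq = 298.1 mol HCl.
Mass of HCl: 298.1 × 36.5 = 10,880 g.
Mass of 27.3% solution: 10,880 / 0.273 = 39,850 g.
Volume: 39,850 g ÷ 1.15 g/mL = 34,650 mL.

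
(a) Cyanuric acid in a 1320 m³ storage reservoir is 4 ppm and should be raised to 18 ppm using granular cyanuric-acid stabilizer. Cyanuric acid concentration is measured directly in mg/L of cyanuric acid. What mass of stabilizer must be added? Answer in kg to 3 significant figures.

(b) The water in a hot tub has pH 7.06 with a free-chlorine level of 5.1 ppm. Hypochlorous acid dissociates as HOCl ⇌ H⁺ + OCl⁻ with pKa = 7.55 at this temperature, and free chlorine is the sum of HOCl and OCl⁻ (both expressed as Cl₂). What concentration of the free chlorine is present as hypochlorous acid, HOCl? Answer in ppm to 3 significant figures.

(a) 18.5 kg; (b) 3.85 ppm

(a) Volume: 1320 m³ = 1,320,000 L.
(a) CYA to add: (18 − 4) = 14 mg/L × 1,320,000 L = 18,480 g cyanuric acid.

(b) [OCl⁻]/[HOCl] = 10^(pH − pKa) = 10^(7.06 − 7.55) = 10^-0.49 = 0.3236.
(b) Fraction as HOCl = 1 / (1 + 0.3236) = 0.7555.
(b) HOCl = 0.7555 × 5.1 ppm = 3.853 ppm.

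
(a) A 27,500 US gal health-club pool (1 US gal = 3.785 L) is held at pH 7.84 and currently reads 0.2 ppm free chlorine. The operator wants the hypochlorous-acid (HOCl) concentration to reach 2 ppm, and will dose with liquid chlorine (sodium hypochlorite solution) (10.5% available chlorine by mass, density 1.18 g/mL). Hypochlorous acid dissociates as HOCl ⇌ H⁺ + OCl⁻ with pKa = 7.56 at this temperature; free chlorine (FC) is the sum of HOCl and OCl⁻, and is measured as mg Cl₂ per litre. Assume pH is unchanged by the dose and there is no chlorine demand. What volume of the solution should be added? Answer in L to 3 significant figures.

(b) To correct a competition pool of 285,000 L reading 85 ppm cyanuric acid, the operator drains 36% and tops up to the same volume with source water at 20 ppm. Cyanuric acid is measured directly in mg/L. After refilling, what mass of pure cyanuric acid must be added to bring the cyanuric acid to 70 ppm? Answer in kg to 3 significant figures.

(a) 4.71 L; (b) 2.39 kg

(a) Volume: 27,500 US gal × 3.785 L/gal = 104,088 L.
(a) [OCl⁻]/[HOCl] = 10^(pH − pKa) = 10^(7.84 − 7.56) = 1.905; fraction as HOCl = 1/(1 + 1.905) = 0.3442.
(a) Free chlorine required for 2 ppm HOCl: 2 / 0.3442 = 5.811 ppm.
(a) FC to add: 5.811 − 0.2 = 5.611 mg/L as Cl₂.
(a) Cl₂ equivalent: 5.611 mg/L × 104,088 L = 584 g.
(a) Product at 10.5% available Cl: 584 / 0.105 = 5562 g.
(a) Volume: 5562 g ÷ 1.18 g/mL = 4714 mL.

(b) After draining 36% and refilling: 85 × 0.64 + 20 × 0.36 = 61.6 ppm.
(b) Deficit to target: 70 − 61.6 = 8.4 mg/L.
(b) Mass: 8.4 mg/L × 285,000 L = 2394 g cyanuric acid.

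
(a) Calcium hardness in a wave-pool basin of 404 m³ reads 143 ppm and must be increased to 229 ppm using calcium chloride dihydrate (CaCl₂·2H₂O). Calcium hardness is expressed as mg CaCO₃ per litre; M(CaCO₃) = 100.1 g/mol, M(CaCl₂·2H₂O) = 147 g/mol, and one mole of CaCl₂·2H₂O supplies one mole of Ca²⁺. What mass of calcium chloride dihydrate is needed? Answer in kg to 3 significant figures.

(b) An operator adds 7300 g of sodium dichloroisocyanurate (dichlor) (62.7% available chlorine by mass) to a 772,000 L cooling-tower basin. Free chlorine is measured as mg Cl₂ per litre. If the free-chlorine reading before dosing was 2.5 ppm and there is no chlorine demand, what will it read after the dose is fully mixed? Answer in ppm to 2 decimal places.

(a) 51.0 kg; (b) 8.43 ppm

(a) Volume: 404 m³ = 404,000 L.
(a) Hardness to add: (229 − 143) = 86 mg/L as CaCO₃ × 404,000 L = 34,740 g as CaCO₃.
(a) Moles of Ca²⁺ (1 mol Ca²⁺ ≡ 1 mol CaCO₃): 34,740 / 100.1 g/mol = 347.1 mol.
(a) Mass of CaCl₂·2H₂O: 347.1 × 147 = 51,020 g.

(b) Available chlorine delivered: 7300 g × 0.627 = 4577 g as Cl₂.
(b) Concentration rise: 4577 g / 772,000 L = 5.929 mg/L = 5.93 ppm.
(b) Final FC: 2.5 + 5.93 = 8.43 ppm.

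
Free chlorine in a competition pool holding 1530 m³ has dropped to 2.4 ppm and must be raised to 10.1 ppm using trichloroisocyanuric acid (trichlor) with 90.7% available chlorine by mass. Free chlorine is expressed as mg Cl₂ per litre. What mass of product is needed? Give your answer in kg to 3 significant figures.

Volume: 1530 m³ = 1,530,000 L.
Chlorine deficit: 10.1 − 2.4 = 7.7 ppm = 7.7 mg/L as Cl₂.
Cl₂ equivalent needed: 7.7 mg/L × 1,530,000 L = 11,780,000 mg = 11,780 g.
Product at 90.7% available chlorine: 11,780 / 0.907 = 12,990 g.

13.0 kg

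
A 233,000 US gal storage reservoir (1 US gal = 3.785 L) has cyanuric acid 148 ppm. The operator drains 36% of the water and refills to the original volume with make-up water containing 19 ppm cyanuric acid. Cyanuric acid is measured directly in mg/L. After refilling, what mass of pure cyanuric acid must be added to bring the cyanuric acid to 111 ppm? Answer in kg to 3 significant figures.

Volume: 233,000 US gal × 3.785 L/gal = 881,905 L.
After draining 36% and refilling: 148 × 0.64 + 19 × 0.36 = 101.56 ppm.
Deficit to target: 111 − 101.56 = 9.44 mg/L.
Mass: 9.44 mg/L × 881,905 L = 8325 g cyanuric acid.

8.33 kg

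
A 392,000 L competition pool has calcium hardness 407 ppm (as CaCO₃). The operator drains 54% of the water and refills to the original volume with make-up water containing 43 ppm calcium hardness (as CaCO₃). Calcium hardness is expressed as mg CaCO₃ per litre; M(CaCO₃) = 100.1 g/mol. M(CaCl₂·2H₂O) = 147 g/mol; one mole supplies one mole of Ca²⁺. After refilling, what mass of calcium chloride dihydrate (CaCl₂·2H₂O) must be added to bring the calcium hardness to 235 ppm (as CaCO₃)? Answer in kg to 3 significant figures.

14.1 kg

After draining 54% and refilling: 407 × 0.46 + 43 × 0.54 = 210.44 ppm.
Deficit to target: 235 − 210.44 = 24.56 mg/L.
As CaCO₃: 24.56 mg/L × 392,000 L = 9628 g; ÷ 100.1 = 96.18 mol Ca²⁺.
Mass: 96.18 × 147 = 14,140 g.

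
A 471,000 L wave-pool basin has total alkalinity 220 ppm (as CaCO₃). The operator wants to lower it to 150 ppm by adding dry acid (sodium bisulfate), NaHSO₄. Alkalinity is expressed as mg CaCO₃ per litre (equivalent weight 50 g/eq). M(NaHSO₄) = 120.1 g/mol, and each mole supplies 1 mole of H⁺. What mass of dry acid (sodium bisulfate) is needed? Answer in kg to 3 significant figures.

79.2 kg

Alkalinity to neutralize: (220 − 150) = 70 mg/L as CaCO₃ × 471,000 L = 32,970 g as CaCO₃.
Equivalents of H⁺ required: 32,970 ÷ 50 g/eq = 659.4 eq = 659.4 mol NaHSO₄.
Mass of NaHSO₄: 659.4 × 120.1 = 79,190 g.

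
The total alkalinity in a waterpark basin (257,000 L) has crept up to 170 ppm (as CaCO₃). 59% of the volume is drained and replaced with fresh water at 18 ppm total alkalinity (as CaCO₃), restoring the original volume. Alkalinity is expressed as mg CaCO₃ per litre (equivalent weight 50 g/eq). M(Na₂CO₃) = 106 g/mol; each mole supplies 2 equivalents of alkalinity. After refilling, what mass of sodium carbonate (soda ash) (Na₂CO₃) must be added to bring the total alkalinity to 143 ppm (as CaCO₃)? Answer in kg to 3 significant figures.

17.1 kg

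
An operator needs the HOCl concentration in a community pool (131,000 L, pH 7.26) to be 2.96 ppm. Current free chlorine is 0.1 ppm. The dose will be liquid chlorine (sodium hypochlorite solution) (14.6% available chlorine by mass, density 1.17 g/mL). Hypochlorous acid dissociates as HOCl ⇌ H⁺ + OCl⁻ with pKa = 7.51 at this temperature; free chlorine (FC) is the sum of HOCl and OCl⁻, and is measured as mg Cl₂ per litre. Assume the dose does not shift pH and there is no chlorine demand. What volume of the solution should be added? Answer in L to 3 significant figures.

3.47 L

[OCl⁻]/[HOCl] = 10^(pH − pKa) = 10^(7.26 − 7.51) = 0.5623; fraction as HOCl = 1/(1 + 0.5623) = 0.6401.
Free chlorine required for 2.96 ppm HOCl: 2.96 / 0.6401 = 4.625 ppm.
FC to add: 4.625 − 0.1 = 4.525 mg/L as Cl₂.
Cl₂ equivalent: 4.525 mg/L × 131,000 L = 592.7 g.
Product at 14.6% available Cl: 592.7 / 0.146 = 4060 g.
Volume: 4060 g ÷ 1.17 g/mL = 3470 mL.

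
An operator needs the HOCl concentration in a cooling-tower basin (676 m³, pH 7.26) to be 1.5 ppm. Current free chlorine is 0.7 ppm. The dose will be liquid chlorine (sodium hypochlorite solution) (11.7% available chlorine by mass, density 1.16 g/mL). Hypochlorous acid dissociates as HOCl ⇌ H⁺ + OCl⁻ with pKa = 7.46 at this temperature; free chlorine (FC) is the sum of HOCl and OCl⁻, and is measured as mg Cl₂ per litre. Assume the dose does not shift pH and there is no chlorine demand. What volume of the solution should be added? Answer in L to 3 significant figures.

8.70 L

Volume: 676 m³ = 676,000 L.
[OCl⁻]/[HOCl] = 10^(pH − pKa) = 10^(7.26 − 7.46) = 0.631; fraction as HOCl = 1/(1 + 0.631) = 0.6131.
Free chlorine required for 1.5 ppm HOCl: 1.5 / 0.6131 = 2.446 ppm.
FC to add: 2.446 − 0.7 = 1.746 mg/L as Cl₂.
Cl₂ equivalent: 1.746 mg/L × 676,000 L = 1181 g.
Product at 11.7% available Cl: 1181 / 0.117 = 10,090 g.
Volume: 10,090 g ÷ 1.16 g/mL = 8699 mL.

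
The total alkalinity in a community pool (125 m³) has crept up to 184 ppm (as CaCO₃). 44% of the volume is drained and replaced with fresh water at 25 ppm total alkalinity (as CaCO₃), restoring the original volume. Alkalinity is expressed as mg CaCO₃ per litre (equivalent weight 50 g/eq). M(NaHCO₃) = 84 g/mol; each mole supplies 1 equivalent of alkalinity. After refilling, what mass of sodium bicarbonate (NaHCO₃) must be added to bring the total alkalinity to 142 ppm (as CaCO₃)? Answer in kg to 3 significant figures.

5.87 kg

Volume: 125 m³ = 125,000 L.
After draining 44% and refilling: 184 × 0.56 + 25 × 0.44 = 114.04 ppm.
Deficit to target: 142 − 114.04 = 27.96 mg/L.
As CaCO₃: 27.96 mg/L × 125,000 L = 3495 g; ÷ 50 g/eq ÷ 1 = 69.9 mol NaHCO₃.
Mass: 69.9 × 84 = 5872 g.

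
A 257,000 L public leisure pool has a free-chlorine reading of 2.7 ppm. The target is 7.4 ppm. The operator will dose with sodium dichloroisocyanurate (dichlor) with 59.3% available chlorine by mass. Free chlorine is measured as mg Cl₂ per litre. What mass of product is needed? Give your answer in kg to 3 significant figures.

2.04 kg

Chlorine deficit: 7.4 − 2.7 = 4.7 ppm = 4.7 mg/L as Cl₂.
Cl₂ equivalent needed: 4.7 mg/L × 257,000 L = 1,208,000 mg = 1208 g.
Product at 59.3% available chlorine: 1208 / 0.593 = 2037 g.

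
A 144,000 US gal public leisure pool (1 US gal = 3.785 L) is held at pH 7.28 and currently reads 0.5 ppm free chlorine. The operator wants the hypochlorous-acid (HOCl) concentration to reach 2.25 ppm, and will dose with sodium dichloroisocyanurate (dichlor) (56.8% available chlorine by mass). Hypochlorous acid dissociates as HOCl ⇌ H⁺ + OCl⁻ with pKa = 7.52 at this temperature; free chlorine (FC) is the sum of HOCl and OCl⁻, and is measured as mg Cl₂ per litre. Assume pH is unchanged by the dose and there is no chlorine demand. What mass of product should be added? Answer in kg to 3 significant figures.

Volume: 144,000 US gal × 3.785 L/gal = 545,040 L.
[OCl⁻]/[HOCl] = 10^(pH − pKa) = 10^(7.28 − 7.52) = 0.5754; fraction as HOCl = 1/(1 + 0.5754) = 0.6347.
Free chlorine required for 2.25 ppm HOCl: 2.25 / 0.6347 = 3.545 ppm.
FC to add: 3.545 − 0.5 = 3.045 mg/L as Cl₂.
Cl₂ equivalent: 3.045 mg/L × 545,040 L = 1660 g.
Product at 56.8% available Cl: 1660 / 0.568 = 2922 g.

2.92 kg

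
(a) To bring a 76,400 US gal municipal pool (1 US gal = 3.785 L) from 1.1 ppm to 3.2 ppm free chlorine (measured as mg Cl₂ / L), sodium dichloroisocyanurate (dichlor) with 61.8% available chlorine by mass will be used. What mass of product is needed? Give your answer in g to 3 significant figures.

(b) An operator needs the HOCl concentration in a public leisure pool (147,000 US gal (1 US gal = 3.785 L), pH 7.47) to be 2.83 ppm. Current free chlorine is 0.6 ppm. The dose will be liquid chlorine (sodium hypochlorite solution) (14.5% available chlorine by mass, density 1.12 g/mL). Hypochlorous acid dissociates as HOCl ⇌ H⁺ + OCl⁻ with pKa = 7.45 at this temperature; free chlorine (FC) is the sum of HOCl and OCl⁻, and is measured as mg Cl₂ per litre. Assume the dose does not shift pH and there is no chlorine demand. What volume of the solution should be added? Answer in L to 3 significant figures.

(a) 983 g; (b) 17.8 L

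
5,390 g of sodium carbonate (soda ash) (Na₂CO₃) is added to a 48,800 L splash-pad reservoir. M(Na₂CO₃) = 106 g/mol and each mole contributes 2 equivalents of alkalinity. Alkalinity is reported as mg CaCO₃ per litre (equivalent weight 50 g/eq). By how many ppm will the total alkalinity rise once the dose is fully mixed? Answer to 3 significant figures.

104 ppm

Moles of Na₂CO₃: 5,390 g ÷ 106 g/mol = 50.85 mol → 101.7 eq of alkalinity.
As CaCO₃: 101.7 eq × 50 g/eq = 5085 g.
Rise: 5085 g / 48,800 L × 1000 = 104.2 mg/L.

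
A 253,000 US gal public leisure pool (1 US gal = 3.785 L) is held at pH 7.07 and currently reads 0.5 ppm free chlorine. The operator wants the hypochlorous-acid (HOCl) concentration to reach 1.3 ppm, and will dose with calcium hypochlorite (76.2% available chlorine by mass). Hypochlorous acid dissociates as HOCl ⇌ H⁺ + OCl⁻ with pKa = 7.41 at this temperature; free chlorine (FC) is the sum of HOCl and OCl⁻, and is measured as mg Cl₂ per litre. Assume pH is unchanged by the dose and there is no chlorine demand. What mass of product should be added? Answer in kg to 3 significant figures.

1.75 kg

Volume: 253,000 US gal × 3.785 L/gal = 957,605 L.
[OCl⁻]/[HOCl] = 10^(pH − pKa) = 10^(7.07 − 7.41) = 0.4571; fraction as HOCl = 1/(1 + 0.4571) = 0.6863.
Free chlorine required for 1.3 ppm HOCl: 1.3 / 0.6863 = 1.894 ppm.
FC to add: 1.894 − 0.5 = 1.394 mg/L as Cl₂.
Cl₂ equivalent: 1.394 mg/L × 957,605 L = 1335 g.
Product at 76.2% available Cl: 1335 / 0.762 = 1752 g.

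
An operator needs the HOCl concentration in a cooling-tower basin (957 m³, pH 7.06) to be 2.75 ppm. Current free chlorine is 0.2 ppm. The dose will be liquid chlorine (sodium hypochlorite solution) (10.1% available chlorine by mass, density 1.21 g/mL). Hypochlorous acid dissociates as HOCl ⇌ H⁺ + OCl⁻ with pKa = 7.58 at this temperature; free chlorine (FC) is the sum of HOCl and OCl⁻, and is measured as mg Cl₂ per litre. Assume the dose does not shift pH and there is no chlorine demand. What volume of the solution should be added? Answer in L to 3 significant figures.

Volume: 957 m³ = 957,000 L.
[OCl⁻]/[HOCl] = 10^(pH − pKa) = 10^(7.06 − 7.58) = 0.302; fraction as HOCl = 1/(1 + 0.302) = 0.7681.
Free chlorine required for 2.75 ppm HOCl: 2.75 / 0.7681 = 3.58 ppm.
FC to add: 3.58 − 0.2 = 3.38 mg/L as Cl₂.
Cl₂ equivalent: 3.38 mg/L × 957,000 L = 3235 g.
Product at 10.1% available Cl: 3235 / 0.101 = 32,030 g.
Volume: 32,030 g ÷ 1.21 g/mL = 26,470 mL.

26.5 L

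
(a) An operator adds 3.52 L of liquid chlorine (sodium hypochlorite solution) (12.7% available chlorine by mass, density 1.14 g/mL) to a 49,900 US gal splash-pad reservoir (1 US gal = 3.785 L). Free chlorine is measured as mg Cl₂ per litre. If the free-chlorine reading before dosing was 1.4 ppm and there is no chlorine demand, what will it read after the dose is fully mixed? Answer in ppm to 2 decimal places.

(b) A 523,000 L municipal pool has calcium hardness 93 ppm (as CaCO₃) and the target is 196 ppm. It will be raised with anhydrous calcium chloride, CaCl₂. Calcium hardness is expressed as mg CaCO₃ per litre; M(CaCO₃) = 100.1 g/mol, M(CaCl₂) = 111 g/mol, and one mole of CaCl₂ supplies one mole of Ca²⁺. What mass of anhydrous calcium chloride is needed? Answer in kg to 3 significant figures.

(a) 4.10 ppm; (b) 59.7 kg

(a) Volume: 49,900 US gal × 3.785 L/gal = 188,872 L.
(a) Mass of solution: 3.52 L × 1000 mL/L × 1.14 g/mL = 4013 g.
(a) Available chlorine delivered: 4013 g × 0.127 = 509.6 g as Cl₂.
(a) Concentration rise: 509.6 g / 188,872 L = 2.698 mg/L = 2.70 ppm.
(a) Final FC: 1.4 + 2.70 = 4.10 ppm.

(b) Hardness to add: (196 − 93) = 103 mg/L as CaCO₃ × 523,000 L = 53,870 g as CaCO₃.
(b) Moles of Ca²⁺ (1 mol Ca²⁺ ≡ 1 mol CaCO₃): 53,870 / 100.1 g/mol = 538.2 mol.
(b) Mass of CaCl₂: 538.2 × 111 = 59,730 g.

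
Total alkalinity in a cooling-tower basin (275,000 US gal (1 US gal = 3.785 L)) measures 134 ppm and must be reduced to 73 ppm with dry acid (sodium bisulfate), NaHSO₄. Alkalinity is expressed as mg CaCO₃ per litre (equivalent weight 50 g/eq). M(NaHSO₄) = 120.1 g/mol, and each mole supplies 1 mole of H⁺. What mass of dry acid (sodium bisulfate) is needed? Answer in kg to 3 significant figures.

Volume: 275,000 US gal × 3.785 L/gal = 1,040,875 L.
Alkalinity to neutralize: (134 − 73) = 61 mg/L as CaCO₃ × 1,040,875 L = 63,490 g as CaCO₃.
Equivalents of H⁺ required: 63,490 ÷ 50 g/eq = 1270 eq = 1270 mol NaHSO₄.
Mass of NaHSO₄: 1270 × 120.1 = 152,500 g.

153 kg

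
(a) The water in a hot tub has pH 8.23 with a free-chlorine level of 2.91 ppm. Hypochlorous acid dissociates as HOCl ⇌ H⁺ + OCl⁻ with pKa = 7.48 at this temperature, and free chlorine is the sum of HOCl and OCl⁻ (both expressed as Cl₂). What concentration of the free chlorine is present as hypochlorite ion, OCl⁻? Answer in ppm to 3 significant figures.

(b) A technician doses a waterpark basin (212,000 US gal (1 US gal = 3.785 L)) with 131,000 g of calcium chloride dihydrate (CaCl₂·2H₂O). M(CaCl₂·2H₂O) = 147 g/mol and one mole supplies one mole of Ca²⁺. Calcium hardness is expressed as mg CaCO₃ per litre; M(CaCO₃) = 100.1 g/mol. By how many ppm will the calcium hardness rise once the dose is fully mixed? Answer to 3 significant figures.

(a) 2.47 ppm; (b) 111 ppm

(a) [OCl⁻]/[HOCl] = 10^(pH − pKa) = 10^(8.23 − 7.48) = 10^0.75 = 5.623.
(a) Fraction as HOCl = 1 / (1 + 5.623) = 0.151.
(a) OCl⁻ = (1 − 0.151) × 2.91 ppm = 2.471 ppm.

(b) Volume: 212,000 US gal × 3.785 L/gal = 802,420 L.
(b) Moles of Ca²⁺: 131,000 g ÷ 147 g/mol = 891.2 mol.
(b) As CaCO₃: 891.2 mol × 100.1 g/mol = 89,200 g.
(b) Rise: 89,200 g / 802,420 L × 1000 = 111.2 mg/L.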